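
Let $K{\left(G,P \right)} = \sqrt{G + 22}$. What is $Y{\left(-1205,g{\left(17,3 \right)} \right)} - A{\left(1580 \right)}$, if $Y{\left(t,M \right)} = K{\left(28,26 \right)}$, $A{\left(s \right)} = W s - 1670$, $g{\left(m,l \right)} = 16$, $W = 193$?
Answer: $-303270 + 5 \sqrt{2} \approx -3.0326 \cdot 10^{5}$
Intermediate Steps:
$K{\left(G,P \right)} = \sqrt{22 + G}$
$A{\left(s \right)} = -1670 + 193 s$ ($A{\left(s \right)} = 193 s - 1670 = -1670 + 193 s$)
$Y{\left(t,M \right)} = 5 \sqrt{2}$ ($Y{\left(t,M \right)} = \sqrt{22 + 28} = \sqrt{50} = 5 \sqrt{2}$)
$Y{\left(-1205,g{\left(17,3 \right)} \right)} - A{\left(1580 \right)} = 5 \sqrt{2} - \left(-1670 + 193 \cdot 1580\right) = 5 \sqrt{2} - \left(-1670 + 304940\right) = 5 \sqrt{2} - 303270 = -303270 + 5 \sqrt{2}$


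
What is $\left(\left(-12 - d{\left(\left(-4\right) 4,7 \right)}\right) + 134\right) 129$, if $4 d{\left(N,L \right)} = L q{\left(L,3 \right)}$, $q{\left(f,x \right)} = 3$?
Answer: $\frac{60243}{4} \approx 15061.0$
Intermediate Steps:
$d{\left(N,L \right)} = \frac{3 L}{4}$ ($d{\left(N,L \right)} = \frac{L 3}{4} = \frac{3 L}{4}$)
$\left(\left(-12 - d{\left(\left(-4\right) 4,7 \right)}\right) + 134\right) 129 = \left(\left(-12 - \frac{3}{4} \cdot 7\right) + 134\right) 129 = \left(\left(-12 - \frac{21}{4}\right) + 134\right) 129 = \left(- \frac{69}{4} + 134\right) 129 = \frac{467}{4} \cdot 129 = \frac{60243}{4}$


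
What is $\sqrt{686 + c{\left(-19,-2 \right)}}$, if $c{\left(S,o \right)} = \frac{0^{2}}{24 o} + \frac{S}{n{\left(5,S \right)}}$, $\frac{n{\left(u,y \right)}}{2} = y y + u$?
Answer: $\frac{\sqrt{91890339}}{366} \approx 26.191$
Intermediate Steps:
$n{\left(u,y \right)} = 2 u + 2 y^{2}$ ($n{\left(u,y \right)} = 2 \left(y y + u\right) = 2 \left(y^{2} + u\right) = 2 \left(u + y^{2}\right) = 2 u + 2 y^{2}$)
$c{\left(S,o \right)} = \frac{S}{10 + 2 S^{2}}$ ($c{\left(S,o \right)} = \frac{0^{2}}{24 o} + \frac{S}{2 \cdot 5 + 2 S^{2}} = 0 \frac{1}{24 o} + \frac{S}{10 + 2 S^{2}} = 0 + \frac{S}{10 + 2 S^{2}} = \frac{S}{10 + 2 S^{2}}$)
$\sqrt{686 + c{\left(-19,-2 \right)}} = \sqrt{686 + \frac{1}{2} \left(-19\right) \frac{1}{5 + \left(-19\right)^{2}}} = \sqrt{686 + \frac{1}{2} \left(-19\right) \frac{1}{5 + 361}} = \sqrt{686 + \frac{1}{2} \left(-19\right) \frac{1}{366}} = \sqrt{686 - \frac{19}{732}} = \sqrt{\frac{502133}{732}} = \frac{\sqrt{91890339}}{366}$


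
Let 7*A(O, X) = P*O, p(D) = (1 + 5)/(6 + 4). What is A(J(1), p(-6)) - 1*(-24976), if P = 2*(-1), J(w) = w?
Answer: 174830/7 ≈ 24976.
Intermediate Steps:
P = -2
p(D) = 3/5 (p(D) = 6/10 = 6*(1/10) = 3/5)
A(O, X) = -2*O/7 (A(O, X) = (-2*O)/7 = -2*O/7)
A(J(1), p(-6)) - 1*(-24976) = -2/7*1 - 1*(-24976) = -2/7 + 24976 = 174830/7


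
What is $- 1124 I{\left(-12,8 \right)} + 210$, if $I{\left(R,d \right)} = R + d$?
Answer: $4706$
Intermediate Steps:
$- 1124 I{\left(-12,8 \right)} + 210 = - 1124 \left(-12 + 8\right) + 210 = \left(-1124\right) \left(-4\right) + 210 = 4496 + 210 = 4706$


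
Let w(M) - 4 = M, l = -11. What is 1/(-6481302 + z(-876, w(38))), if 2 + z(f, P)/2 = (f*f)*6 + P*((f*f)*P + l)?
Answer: 1/2710028810 ≈ 3.6900e-10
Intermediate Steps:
w(M) = 4 + M
z(f, P) = -4 + 12*f**2 + 2*P*(-11 + P*f**2) (z(f, P) = -4 + 2*((f*f)*6 + P*((f*f)*P - 11)) = -4 + 2*(f**2*6 + P*(f**2*P - 11)) = -4 + 2*(6*f**2 + P*(P*f**2 - 11)) = -4 + 2*(6*f**2 + P*(-11 + P*f**2)) = -4 + (12*f**2 + 2*P*(-11 + P*f**2)) = -4 + 12*f**2 + 2*P*(-11 + P*f**2))
1/(-6481302 + z(-876, w(38))) = 1/(-6481302 + (-4 - 22*(4 + 38) + 12*(-876)**2 + 2*(4 + 38)**2*(-876)**2)) = 1/(-6481302 + (-4 - 22*42 + 12*767376 + 2*42**2*767376)) = 1/(-6481302 + (-4 - 924 + 9208512 + 2*1764*767376)) = 1/(-6481302 + (-4 - 924 + 9208512 + 2707302528)) = 1/(-6481302 + 2716510112) = 1/2710028810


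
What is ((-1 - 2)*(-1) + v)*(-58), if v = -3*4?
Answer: 522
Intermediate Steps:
v = -12
((-1 - 2)*(-1) + v)*(-58) = ((-1 - 2)*(-1) - 12)*(-58) = (-3*(-1) - 12)*(-58) = (3 - 12)*(-58) = -9*(-58) = 522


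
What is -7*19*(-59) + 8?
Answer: 7855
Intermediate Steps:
-7*19*(-59) + 8 = -133*(-59) + 8 = 7847 + 8 = 7855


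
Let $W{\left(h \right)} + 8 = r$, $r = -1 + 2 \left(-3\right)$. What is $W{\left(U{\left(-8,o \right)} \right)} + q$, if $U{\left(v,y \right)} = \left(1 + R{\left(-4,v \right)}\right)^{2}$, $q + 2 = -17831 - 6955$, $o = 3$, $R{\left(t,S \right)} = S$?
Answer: $-24803$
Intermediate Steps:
$q = -24788$ ($q = -2 - 24786 = -24788$)
$U{\left(v,y \right)} = \left(1 + v\right)^{2}$
$r = -7$ ($r = -1 - 6 = -7$)
$W{\left(h \right)} = -15$ ($W{\left(h \right)} = -8 - 7 = -15$)
$W{\left(U{\left(-8,o \right)} \right)} + q = -15 - 24788 = -24803$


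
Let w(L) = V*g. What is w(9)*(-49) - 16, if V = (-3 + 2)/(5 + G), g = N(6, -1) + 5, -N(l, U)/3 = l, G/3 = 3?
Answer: -123/2 ≈ -61.500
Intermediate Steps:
G = 9 (G = 3*3 = 9)
N(l, U) = -3*l
g = -13 (g = -3*6 + 5 = -18 + 5 = -13)
V = -1/14 (V = (-3 + 2)/(5 + 9) = -1/14 ≈ -0.071429)
w(L) = 13/14 (w(L) = -1/14*(-13) = 13/14)
w(9)*(-49) - 16 = (13/14)*(-49) - 16 = -91/2 - 16 = -123/2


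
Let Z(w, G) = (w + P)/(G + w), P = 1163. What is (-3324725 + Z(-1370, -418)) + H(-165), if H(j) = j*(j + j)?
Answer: -1949083831/596 ≈ -3.2703e+6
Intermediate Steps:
H(j) = 2*j² (H(j) = j*(2*j) = 2*j²)
Z(w, G) = (1163 + w)/(G + w) (Z(w, G) = (w + 1163)/(G + w) = (1163 + w)/(G + w))
(-3324725 + Z(-1370, -418)) + H(-165) = (-3324725 + (1163 - 1370)/(-418 - 1370)) + 2*(-165)² = (-3324725 - 207/(-1788)) + 2*27225 = (-3324725 - 1/1788*(-207)) + 54450 = (-3324725 + 69/596) + 54450 = -1981536031/596 + 54450 = -1949083831/596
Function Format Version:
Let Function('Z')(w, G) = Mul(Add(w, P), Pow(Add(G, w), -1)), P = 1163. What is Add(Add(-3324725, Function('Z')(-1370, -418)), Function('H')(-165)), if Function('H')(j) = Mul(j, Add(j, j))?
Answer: Rational(-1949083831, 596) ≈ -3.2703e+6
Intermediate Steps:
Function('H')(j) = Mul(2, Pow(j, 2)) (Function('H')(j) = Mul(j, Mul(2, j)) = Mul(2, Pow(j, 2)))
Function('Z')(w, G) = Mul(Pow(Add(G, w), -1), Add(1163, w)) (Function('Z')(w, G) = Mul(Add(w, 1163), Pow(Add(G, w), -1)) = Mul(Add(1163, w), Pow(Add(G, w), -1)) = Mul(Pow(Add(G, w), -1), Add(1163, w)))
Add(Add(-3324725, Function('Z')(-1370, -418)), Function('H')(-165)) = Add(Add(-3324725, Mul(Pow(Add(-418, -1370), -1), Add(1163, -1370))), Mul(2, Pow(-165, 2))) = Add(Add(-3324725, Mul(Pow(-1788, -1), -207)), Mul(2, 27225)) = Add(Add(-3324725, Mul(Rational(-1, 1788), -207)), 54450) = Add(Add(-3324725, Rational(69, 596)), 54450) = Add(Rational(-1981536031, 596), 54450) = Rational(-1949083831, 596)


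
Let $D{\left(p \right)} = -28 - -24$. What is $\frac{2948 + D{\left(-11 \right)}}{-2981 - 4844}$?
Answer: $- \frac{2944}{7825} \approx -0.37623$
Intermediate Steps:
$D{\left(p \right)} = -4$ ($D{\left(p \right)} = -28 + 24 = -4$)
$\frac{2948 + D{\left(-11 \right)}}{-2981 - 4844} = \frac{2948 - 4}{-2981 - 4844} = \frac{2944}{-7825} = 2944 \left(- \frac{1}{7825}\right) = - \frac{2944}{7825}$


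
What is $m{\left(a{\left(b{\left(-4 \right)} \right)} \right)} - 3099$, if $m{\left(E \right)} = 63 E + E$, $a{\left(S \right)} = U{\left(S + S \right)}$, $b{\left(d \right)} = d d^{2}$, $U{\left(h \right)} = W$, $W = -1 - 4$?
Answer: $-3419$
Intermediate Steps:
$W = -5$
$U{\left(h \right)} = -5$
$b{\left(d \right)} = d^{3}$
$a{\left(S \right)} = -5$
$m{\left(E \right)} = 64 E$
$m{\left(a{\left(b{\left(-4 \right)} \right)} \right)} - 3099 = 64 \left(-5\right) - 3099 = -320 - 3099 = -3419$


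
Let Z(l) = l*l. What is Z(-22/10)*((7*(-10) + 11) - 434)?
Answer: -59653/25 ≈ -2386.1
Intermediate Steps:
Z(l) = l²
Z(-22/10)*((7*(-10) + 11) - 434) = (-22/10)²*((7*(-10) + 11) - 434) = (-22*⅒)²*((-70 + 11) - 434) = (-11/5)²*(-59 - 434) = (121/25)*(-493) = -59653/25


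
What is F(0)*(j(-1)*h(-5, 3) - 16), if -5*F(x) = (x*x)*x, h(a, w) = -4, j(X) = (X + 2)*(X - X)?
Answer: 0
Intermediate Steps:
j(X) = 0 (j(X) = (2 + X)*0 = 0)
F(x) = -x³/5 (F(x) = -x*x*x/5 = -x²*x/5 = -x³/5)
F(0)*(j(-1)*h(-5, 3) - 16) = (-⅕*0³)*(0*(-4) - 16) = (-⅕*0)*(0 - 16) = 0*(-16) = 0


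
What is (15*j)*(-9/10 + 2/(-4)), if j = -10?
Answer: 210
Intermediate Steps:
(15*j)*(-9/10 + 2/(-4)) = (15*(-10))*(-9/10 + 2/(-4)) = -150*(-9*1/10 + 2*(-1/4)) = -150*(-9/10 - 1/2) = -150*(-7/5) = 210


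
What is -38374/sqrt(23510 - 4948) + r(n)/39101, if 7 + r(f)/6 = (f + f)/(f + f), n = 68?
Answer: -36/39101 - 19187*sqrt(18562)/9281 ≈ -281.66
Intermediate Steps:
r(f) = -36 (r(f) = -42 + 6*((f + f)/(f + f)) = -42 + 6*((2*f)/((2*f))) = -42 + 6*((2*f)*(1/(2*f))) = -42 + 6*1 = -42 + 6 = -36)
-38374/sqrt(23510 - 4948) + r(n)/39101 = -38374/sqrt(23510 - 4948) - 36/39101 = -38374*sqrt(18562)/18562 - 36*1/39101 = -19187*sqrt(18562)/9281 - 36/39101 = -36/39101 - 19187*sqrt(18562)/9281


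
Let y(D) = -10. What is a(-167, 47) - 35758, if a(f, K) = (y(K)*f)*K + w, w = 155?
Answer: 42887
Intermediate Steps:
a(f, K) = 155 - 10*K*f (a(f, K) = (-10*f)*K + 155 = -10*K*f + 155 = 155 - 10*K*f)
a(-167, 47) - 35758 = (155 - 10*47*(-167)) - 35758 = (155 + 78490) - 35758 = 78645 - 35758 = 42887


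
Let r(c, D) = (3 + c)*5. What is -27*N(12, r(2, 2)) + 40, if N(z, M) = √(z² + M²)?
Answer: 40 - 27*√769 ≈ -708.73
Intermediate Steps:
r(c, D) = 15 + 5*c
N(z, M) = √(M² + z²)
-27*N(12, r(2, 2)) + 40 = -27*√((15 + 5*2)² + 12²) + 40 = -27*√((15 + 10)² + 144) + 40 = -27*√(25² + 144) + 40 = -27*√(625 + 144) + 40 = -27*√769 + 40 = 40 - 27*√769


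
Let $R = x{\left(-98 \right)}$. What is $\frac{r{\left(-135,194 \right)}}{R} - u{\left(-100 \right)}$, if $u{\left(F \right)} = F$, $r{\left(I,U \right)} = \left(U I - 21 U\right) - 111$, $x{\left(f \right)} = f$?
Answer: $\frac{40175}{98} \approx 409.95$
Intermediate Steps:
$R = -98$
$r{\left(I,U \right)} = -111 - 21 U + I U$ ($r{\left(I,U \right)} = \left(I U - 21 U\right) - 111 = \left(- 21 U + I U\right) - 111 = -111 - 21 U + I U$)
$\frac{r{\left(-135,194 \right)}}{R} - u{\left(-100 \right)} = \frac{-111 - 4074 - 26190}{-98} - -100 = \left(-111 - 4074 - 26190\right) \left(- \frac{1}{98}\right) + 100 = \left(-30375\right) \left(- \frac{1}{98}\right) + 100 = \frac{30375}{98} + 100 = \frac{40175}{98}$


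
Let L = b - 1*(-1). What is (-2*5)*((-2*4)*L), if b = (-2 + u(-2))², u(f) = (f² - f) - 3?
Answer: 160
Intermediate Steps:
u(f) = -3 + f² - f
b = 1 (b = (-2 + (-3 + (-2)² - 1*(-2)))² = (-2 + (-3 + 4 + 2))² = (-2 + 3)² = 1² = 1)
L = 2 (L = 1 - 1*(-1) = 1 + 1 = 2)
(-2*5)*((-2*4)*L) = (-2*5)*(-2*4*2) = -(-80)*2 = -10*(-16) = 160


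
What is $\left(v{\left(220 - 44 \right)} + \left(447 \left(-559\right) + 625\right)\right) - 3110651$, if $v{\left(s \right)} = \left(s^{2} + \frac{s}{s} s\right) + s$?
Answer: $-3328571$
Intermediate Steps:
$v{\left(s \right)} = s^{2} + 2 s$ ($v{\left(s \right)} = \left(s^{2} + 1 s\right) + s = \left(s^{2} + s\right) + s = \left(s + s^{2}\right) + s = s^{2} + 2 s$)
$\left(v{\left(220 - 44 \right)} + \left(447 \left(-559\right) + 625\right)\right) - 3110651 = \left(\left(220 - 44\right) \left(2 + \left(220 - 44\right)\right) + \left(447 \left(-559\right) + 625\right)\right) - 3110651 = \left(\left(220 - 44\right) \left(2 + \left(220 - 44\right)\right) + \left(-249873 + 625\right)\right) - 3110651 = \left(176 \left(2 + 176\right) - 249248\right) - 3110651 = \left(176 \cdot 178 - 249248\right) - 3110651 = \left(31328 - 249248\right) - 3110651 = -217920 - 3110651 = -3328571$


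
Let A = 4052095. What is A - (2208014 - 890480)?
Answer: 2734561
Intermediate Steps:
A - (2208014 - 890480) = 4052095 - (2208014 - 890480) = 4052095 - 1*1317534 = 4052095 - 1317534 = 2734561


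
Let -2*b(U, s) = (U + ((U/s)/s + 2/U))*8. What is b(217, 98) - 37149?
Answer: -404236114/10633 ≈ -38017.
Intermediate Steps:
b(U, s) = -8/U - 4*U - 4*U/s**2 (b(U, s) = -(U + ((U/s)/s + 2/U))*8/2 = -(U + (U/s**2 + 2/U))*8/2 = -(U + (2/U + U/s**2))*8/2 = -(U + 2/U + U/s**2)*8/2 = -(8*U + 16/U + 8*U/s**2)/2 = -8/U - 4*U - 4*U/s**2)
b(217, 98) - 37149 = (-8/217 - 4*217 - 4*217/98**2) - 37149 = (-8*1/217 - 868 - 4*217*1/9604) - 37149 = (-8/217 - 868 - 31/343) - 37149 = -9230797/10633 - 37149 = -404236114/10633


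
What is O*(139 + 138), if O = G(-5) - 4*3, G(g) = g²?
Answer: 3601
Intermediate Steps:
O = 13 (O = (-5)² - 4*3 = 25 - 12 = 13)
O*(139 + 138) = 13*(139 + 138) = 13*277 = 3601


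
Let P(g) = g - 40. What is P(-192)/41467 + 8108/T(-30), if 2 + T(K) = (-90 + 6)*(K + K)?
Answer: 167522810/104455373 ≈ 1.6038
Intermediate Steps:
P(g) = -40 + g
T(K) = -2 - 168*K (T(K) = -2 + (-90 + 6)*(K + K) = -2 - 168*K)
P(-192)/41467 + 8108/T(-30) = (-40 - 192)/41467 + 8108/(-2 - 168*(-30)) = -232*1/41467 + 8108/(-2 + 5040) = -232/41467 + 8108/5038 = -232/41467 + 8108*(1/5038) = -232/41467 + 4054/2519 = 167522810/104455373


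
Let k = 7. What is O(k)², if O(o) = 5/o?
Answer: 25/49 ≈ 0.51020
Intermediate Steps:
O(k)² = (5/7)² = 25/49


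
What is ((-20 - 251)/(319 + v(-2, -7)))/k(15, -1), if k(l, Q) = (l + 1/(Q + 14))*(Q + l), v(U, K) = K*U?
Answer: -3523/913752 ≈ -0.0038555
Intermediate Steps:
k(l, Q) = (Q + l)*(l + 1/(14 + Q)) (k(l, Q) = (l + 1/(14 + Q))*(Q + l) = (Q + l)*(l + 1/(14 + Q)))
((-20 - 251)/(319 + v(-2, -7)))/k(15, -1) = ((-20 - 251)/(319 - 7*(-2)))/(((-1 + 15 + 14*15² - 1*15² + 15*(-1)² + 14*(-1)*15)/(14 - 1))) = (-271/(319 + 14))/(((-1 + 15 + 14*225 - 1*225 + 15*1 - 210)/13)) = (-271/333)/(((-1 + 15 + 3150 - 225 + 15 - 210)/13)) = (-271*1/333)/(((1/13)*2744)) = -271/(333*2744/13) = -271/333*13/2744 = -3523/913752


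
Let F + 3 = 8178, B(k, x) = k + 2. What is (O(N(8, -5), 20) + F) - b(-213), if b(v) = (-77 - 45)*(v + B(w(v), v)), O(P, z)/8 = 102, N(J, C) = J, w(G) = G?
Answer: -42737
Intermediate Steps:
B(k, x) = 2 + k
O(P, z) = 816 (O(P, z) = 8*102 = 816)
F = 8175 (F = -3 + 8178 = 8175)
b(v) = -244 - 244*v (b(v) = (-77 - 45)*(v + (2 + v)) = -122*(2 + 2*v) = -244 - 244*v)
(O(N(8, -5), 20) + F) - b(-213) = (816 + 8175) - (-244 - 244*(-213)) = 8991 - (-244 + 51972) = 8991 - 1*51728 = 8991 - 51728 = -42737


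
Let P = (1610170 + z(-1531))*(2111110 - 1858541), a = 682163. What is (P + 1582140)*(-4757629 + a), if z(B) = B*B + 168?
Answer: -4070310235029967286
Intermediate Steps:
z(B) = 168 + B² (z(B) = B² + 168 = 168 + B²)
P = 998733344131 (P = (1610170 + (168 + (-1531)²))*(2111110 - 1858541) = (1610170 + (168 + 2343961))*252569 = (1610170 + 2344129)*252569 = 3954299*252569 = 998733344131)
(P + 1582140)*(-4757629 + a) = (998733344131 + 1582140)*(-4757629 + 682163) = 998734926271*(-4075466) = -4070310235029967286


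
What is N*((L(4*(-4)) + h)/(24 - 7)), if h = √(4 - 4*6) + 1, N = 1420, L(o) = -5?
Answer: -5680/17 + 2840*I*√5/17 ≈ -334.12 + 373.55*I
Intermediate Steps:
h = 1 + 2*I*√5 (h = √(4 - 24) + 1 = √(-20) + 1 = 2*I*√5 + 1 = 1 + 2*I*√5 ≈ 1.0 + 4.4721*I)
N*((L(4*(-4)) + h)/(24 - 7)) = 1420*((-5 + (1 + 2*I*√5))/(24 - 7)) = 1420*((-4 + 2*I*√5)/17) = 1420*((-4 + 2*I*√5)*(1/17)) = 1420*(-4/17 + 2*I*√5/17) = -5680/17 + 2840*I*√5/17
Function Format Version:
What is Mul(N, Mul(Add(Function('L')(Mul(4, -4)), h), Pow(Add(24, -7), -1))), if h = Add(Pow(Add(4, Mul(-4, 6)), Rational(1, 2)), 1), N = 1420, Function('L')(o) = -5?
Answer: Add(Rational(-5680, 17), Mul(Rational(2840, 17), I, Pow(5, Rational(1, 2)))) ≈ Add(-334.12, Mul(373.55, I))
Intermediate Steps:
h = Add(1, Mul(2, I, Pow(5, Rational(1, 2)))) (h = Add(Pow(Add(4, -24), Rational(1, 2)), 1) = Add(Pow(-20, Rational(1, 2)), 1) = Add(Mul(2, I, Pow(5, Rational(1, 2))), 1) = Add(1, Mul(2, I, Pow(5, Rational(1, 2)))) ≈ Add(1.0000, Mul(4.4721, I)))
Mul(N, Mul(Add(Function('L')(Mul(4, -4)), h), Pow(Add(24, -7), -1))) = Mul(1420, Mul(Add(-5, Add(1, Mul(2, I, Pow(5, Rational(1, 2))))), Pow(Add(24, -7), -1))) = Mul(1420, Mul(Add(-4, Mul(2, I, Pow(5, Rational(1, 2)))), Pow(17, -1))) = Mul(1420, Mul(Add(-4, Mul(2, I, Pow(5, Rational(1, 2)))), Rational(1, 17))) = Mul(1420, Add(Rational(-4, 17), Mul(Rational(2, 17), I, Pow(5, Rational(1, 2))))) = Add(Rational(-5680, 17), Mul(Rational(2840, 17), I, Pow(5, Rational(1, 2))))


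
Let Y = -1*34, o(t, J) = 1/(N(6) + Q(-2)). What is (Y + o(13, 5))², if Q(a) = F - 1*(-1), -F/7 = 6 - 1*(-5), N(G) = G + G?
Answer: 4739329/4096 ≈ 1157.1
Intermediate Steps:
N(G) = 2*G
F = -77 (F = -7*(6 - 1*(-5)) = -7*(6 + 5) = -7*11 = -77)
Q(a) = -76 (Q(a) = -77 - 1*(-1) = -77 + 1 = -76)
o(t, J) = -1/64 (o(t, J) = 1/(2*6 - 76) = 1/(12 - 76) = 1/(-64) = -1/64)
Y = -34
(Y + o(13, 5))² = (-34 - 1/64)² = (-2177/64)² = 4739329/4096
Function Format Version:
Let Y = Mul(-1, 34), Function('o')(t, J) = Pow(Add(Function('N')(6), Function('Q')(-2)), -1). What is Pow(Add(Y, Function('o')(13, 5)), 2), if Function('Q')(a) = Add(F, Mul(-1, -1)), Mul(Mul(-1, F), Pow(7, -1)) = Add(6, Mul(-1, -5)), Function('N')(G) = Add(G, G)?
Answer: Rational(4739329, 4096) ≈ 1157.1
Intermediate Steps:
Function('N')(G) = Mul(2, G)
F = -77 (F = Mul(-7, Add(6, Mul(-1, -5))) = Mul(-7, Add(6, 5)) = Mul(-7, 11) = -77)
Function('Q')(a) = -76 (Function('Q')(a) = Add(-77, Mul(-1, -1)) = Add(-77, 1) = -76)
Function('o')(t, J) = Rational(-1, 64) (Function('o')(t, J) = Pow(Add(Mul(2, 6), -76), -1) = Pow(Add(12, -76), -1) = Pow(-64, -1) = Rational(-1, 64))
Y = -34
Pow(Add(Y, Function('o')(13, 5)), 2) = Pow(Add(-34, Rational(-1, 64)), 2) = Pow(Rational(-2177, 64), 2) = Rational(4739329, 4096)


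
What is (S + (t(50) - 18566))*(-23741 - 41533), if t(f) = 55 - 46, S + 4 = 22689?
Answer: -269451072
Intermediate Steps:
S = 22685 (S = -4 + 22689 = 22685)
t(f) = 9
(S + (t(50) - 18566))*(-23741 - 41533) = (22685 + (9 - 18566))*(-23741 - 41533) = (22685 - 18557)*(-65274) = 4128*(-65274) = -269451072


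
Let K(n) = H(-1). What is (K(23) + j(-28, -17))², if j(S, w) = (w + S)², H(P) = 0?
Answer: 4100625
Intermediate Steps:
K(n) = 0
j(S, w) = (S + w)²
(K(23) + j(-28, -17))² = (0 + (-28 - 17)²)² = (0 + (-45)²)² = (0 + 2025)² = 2025² = 4100625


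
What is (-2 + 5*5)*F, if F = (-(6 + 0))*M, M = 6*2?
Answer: -1656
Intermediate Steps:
M = 12
F = -72 (F = -(6 + 0)*12 = -1*6*12 = -6*12 = -72)
(-2 + 5*5)*F = (-2 + 5*5)*(-72) = (-2 + 25)*(-72) = 23*(-72) = -1656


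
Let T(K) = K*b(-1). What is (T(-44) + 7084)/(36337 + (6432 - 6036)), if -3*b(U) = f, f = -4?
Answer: 21076/110199 ≈ 0.19125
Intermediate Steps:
b(U) = 4/3 (b(U) = -⅓*(-4) = 4/3)
T(K) = 4*K/3 (T(K) = K*(4/3) = 4*K/3)
(T(-44) + 7084)/(36337 + (6432 - 6036)) = ((4/3)*(-44) + 7084)/(36337 + (6432 - 6036)) = (-176/3 + 7084)/(36337 + 396) = (21076/3)/36733 = (21076/3)*(1/36733) = 21076/110199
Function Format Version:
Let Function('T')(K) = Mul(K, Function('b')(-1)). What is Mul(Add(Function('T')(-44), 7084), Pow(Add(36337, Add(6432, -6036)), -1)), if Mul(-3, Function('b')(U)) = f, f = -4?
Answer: Rational(21076, 110199) ≈ 0.19125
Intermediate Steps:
Function('b')(U) = Rational(4, 3) (Function('b')(U) = Mul(Rational(-1, 3), -4) = Rational(4, 3))
Function('T')(K) = Mul(Rational(4, 3), K) (Function('T')(K) = Mul(K, Rational(4, 3)) = Mul(Rational(4, 3), K))
Mul(Add(Function('T')(-44), 7084), Pow(Add(36337, Add(6432, -6036)), -1)) = Mul(Add(Mul(Rational(4, 3), -44), 7084), Pow(Add(36337, Add(6432, -6036)), -1)) = Mul(Add(Rational(-176, 3), 7084), Pow(Add(36337, 396), -1)) = Mul(Rational(21076, 3), Pow(36733, -1)) = Mul(Rational(21076, 3), Rational(1, 36733)) = Rational(21076, 110199)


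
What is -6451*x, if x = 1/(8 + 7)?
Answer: -6451/15 ≈ -430.07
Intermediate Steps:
x = 1/15 ≈ 0.066667
-6451*x = -6451*1/15 = -6451/15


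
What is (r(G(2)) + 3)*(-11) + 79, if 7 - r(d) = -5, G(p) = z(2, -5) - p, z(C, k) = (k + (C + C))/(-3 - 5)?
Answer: -86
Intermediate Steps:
z(C, k) = -C/4 - k/8 (z(C, k) = (k + 2*C)/(-8) = (k + 2*C)*(-⅛) = -C/4 - k/8)
G(p) = ⅛ - p (G(p) = (-¼*2 - ⅛*(-5)) - p = (-½ + 5/8) - p = ⅛ - p)
r(d) = 12 (r(d) = 7 - 1*(-5) = 7 + 5 = 12)
(r(G(2)) + 3)*(-11) + 79 = (12 + 3)*(-11) + 79 = 15*(-11) + 79 = -165 + 79 = -86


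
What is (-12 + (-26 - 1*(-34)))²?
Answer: 16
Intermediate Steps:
(-12 + (-26 - 1*(-34)))² = (-12 + (-26 + 34))² = (-12 + 8)² = (-4)² = 16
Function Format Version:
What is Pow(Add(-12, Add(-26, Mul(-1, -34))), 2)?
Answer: 16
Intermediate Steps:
Pow(Add(-12, Add(-26, Mul(-1, -34))), 2) = Pow(Add(-12, Add(-26, 34)), 2) = Pow(Add(-12, 8), 2) = Pow(-4, 2) = 16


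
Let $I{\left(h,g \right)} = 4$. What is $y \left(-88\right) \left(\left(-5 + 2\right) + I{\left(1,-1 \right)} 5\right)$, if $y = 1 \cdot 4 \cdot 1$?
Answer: $-5984$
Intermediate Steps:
$y = 4$ ($y = 4 \cdot 1 = 4$)
$y \left(-88\right) \left(\left(-5 + 2\right) + I{\left(1,-1 \right)} 5\right) = 4 \left(-88\right) \left(\left(-5 + 2\right) + 4 \cdot 5\right) = - 352 \left(-3 + 20\right) = \left(-352\right) 17 = -5984$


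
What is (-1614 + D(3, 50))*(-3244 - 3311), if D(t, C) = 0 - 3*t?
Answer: 10638765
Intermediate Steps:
D(t, C) = -3*t
(-1614 + D(3, 50))*(-3244 - 3311) = (-1614 - 3*3)*(-3244 - 3311) = (-1614 - 9)*(-6555) = -1623*(-6555) = 10638765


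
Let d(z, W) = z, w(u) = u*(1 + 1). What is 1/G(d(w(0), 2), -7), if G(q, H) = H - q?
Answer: -⅐ ≈ -0.14286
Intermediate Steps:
w(u) = 2*u (w(u) = u*2 = 2*u)
1/G(d(w(0), 2), -7) = 1/(-7 - 2*0) = 1/(-7 - 1*0) = 1/(-7 + 0) = 1/(-7) = -⅐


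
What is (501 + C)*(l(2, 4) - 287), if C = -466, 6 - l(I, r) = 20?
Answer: -10535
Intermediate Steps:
l(I, r) = -14 (l(I, r) = 6 - 1*20 = 6 - 20 = -14)
(501 + C)*(l(2, 4) - 287) = (501 - 466)*(-14 - 287) = 35*(-301) = -10535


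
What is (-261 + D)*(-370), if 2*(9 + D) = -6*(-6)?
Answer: 93240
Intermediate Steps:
D = 9 (D = -9 + (-6*(-6))/2 = -9 + (1/2)*36 = -9 + 18 = 9)
(-261 + D)*(-370) = (-261 + 9)*(-370) = -252*(-370) = 93240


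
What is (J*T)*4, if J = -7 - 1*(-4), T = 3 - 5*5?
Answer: 264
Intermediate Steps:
T = -22 (T = 3 - 25 = -22)
J = -3 (J = -7 + 4 = -3)
(J*T)*4 = -3*(-22)*4 = 66*4 = 264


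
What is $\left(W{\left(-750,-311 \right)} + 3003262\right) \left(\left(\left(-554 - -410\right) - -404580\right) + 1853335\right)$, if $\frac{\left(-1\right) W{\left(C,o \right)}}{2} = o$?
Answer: $6782082182564$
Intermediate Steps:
$W{\left(C,o \right)} = - 2 o$
$\left(W{\left(-750,-311 \right)} + 3003262\right) \left(\left(\left(-554 - -410\right) - -404580\right) + 1853335\right) = \left(\left(-2\right) \left(-311\right) + 3003262\right) \left(\left(\left(-554 - -410\right) - -404580\right) + 1853335\right) = \left(622 + 3003262\right) \left(\left(\left(-554 + 410\right) + 404580\right) + 1853335\right) = 3003884 \left(\left(-144 + 404580\right) + 1853335\right) = 3003884 \left(404436 + 1853335\right) = 3003884 \cdot 2257771 = 6782082182564$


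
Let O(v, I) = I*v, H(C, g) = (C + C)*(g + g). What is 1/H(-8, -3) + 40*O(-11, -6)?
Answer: 253441/96 ≈ 2640.0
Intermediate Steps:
H(C, g) = 4*C*g (H(C, g) = (2*C)*(2*g) = 4*C*g)
1/H(-8, -3) + 40*O(-11, -6) = 1/(4*(-8)*(-3)) + 40*(-6*(-11)) = 1/96 + 40*66 = 1/96 + 2640 = 253441/96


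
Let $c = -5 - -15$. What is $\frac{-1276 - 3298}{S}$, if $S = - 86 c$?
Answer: $\frac{2287}{430} \approx 5.3186$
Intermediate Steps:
$c = 10$ ($c = -5 + 15 = 10$)
$S = -860$ ($S = \left(-86\right) 10 = -860$)
$\frac{-1276 - 3298}{S} = \frac{-1276 - 3298}{-860} = \left(-1276 - 3298\right) \left(- \frac{1}{860}\right) = \left(-4574\right) \left(- \frac{1}{860}\right) = \frac{2287}{430}$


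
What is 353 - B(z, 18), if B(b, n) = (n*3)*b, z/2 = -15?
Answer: 1973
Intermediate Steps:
z = -30 (z = 2*(-15) = -30)
B(b, n) = 3*b*n (B(b, n) = (3*n)*b = 3*b*n)
353 - B(z, 18) = 353 - 3*(-30)*18 = 353 - 1*(-1620) = 353 + 1620 = 1973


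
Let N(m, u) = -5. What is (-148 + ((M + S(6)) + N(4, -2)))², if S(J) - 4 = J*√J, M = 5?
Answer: 20952 - 1728*√6 ≈ 16719.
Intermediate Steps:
S(J) = 4 + J^(3/2) (S(J) = 4 + J*√J = 4 + J^(3/2))
(-148 + ((M + S(6)) + N(4, -2)))² = (-148 + ((5 + (4 + 6^(3/2))) - 5))² = (-148 + ((5 + (4 + 6*√6)) - 5))² = (-148 + ((9 + 6*√6) - 5))² = (-148 + (4 + 6*√6))² = (-144 + 6*√6)²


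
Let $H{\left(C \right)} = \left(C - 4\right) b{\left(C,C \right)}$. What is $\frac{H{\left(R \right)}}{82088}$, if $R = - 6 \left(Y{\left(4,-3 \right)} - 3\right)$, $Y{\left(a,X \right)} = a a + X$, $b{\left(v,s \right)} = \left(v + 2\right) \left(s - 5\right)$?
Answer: $- \frac{30160}{10261} \approx -2.9393$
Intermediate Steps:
$b{\left(v,s \right)} = \left(-5 + s\right) \left(2 + v\right)$ ($b{\left(v,s \right)} = \left(2 + v\right) \left(-5 + s\right) = \left(-5 + s\right) \left(2 + v\right)$)
$Y{\left(a,X \right)} = X + a^{2}$ ($Y{\left(a,X \right)} = a^{2} + X = X + a^{2}$)
$R = -60$ ($R = - 6 \left(\left(-3 + 4^{2}\right) - 3\right) = - 6 \left(\left(-3 + 16\right) - 3\right) = - 6 \left(13 - 3\right) = \left(-6\right) 10 = -60$)
$H{\left(C \right)} = \left(-4 + C\right) \left(-10 + C^{2} - 3 C\right)$ ($H{\left(C \right)} = \left(C - 4\right) \left(-10 - 5 C + 2 C + C C\right) = \left(-4 + C\right) \left(-10 - 5 C + 2 C + C^{2}\right) = \left(-4 + C\right) \left(-10 + C^{2} - 3 C\right)$)
$\frac{H{\left(R \right)}}{82088} = \frac{\left(-4 - 60\right) \left(-10 + \left(-60\right)^{2} - -180\right)}{82088} = - 64 \left(-10 + 3600 + 180\right) \frac{1}{82088} = \left(-64\right) 3770 \cdot \frac{1}{82088} = \left(-241280\right) \frac{1}{82088} = - \frac{30160}{10261}$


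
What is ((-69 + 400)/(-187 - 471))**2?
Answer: 109561/432964 ≈ 0.25305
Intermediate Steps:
((-69 + 400)/(-187 - 471))**2 = (331/(-658))**2 = (331*(-1/658))**2 = (-331/658)**2 = 109561/432964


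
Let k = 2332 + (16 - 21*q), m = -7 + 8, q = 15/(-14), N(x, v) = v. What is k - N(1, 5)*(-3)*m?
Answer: 4771/2 ≈ 2385.5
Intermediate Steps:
q = -15/14 (q = 15*(-1/14) = -15/14 ≈ -1.0714)
m = 1
k = 4741/2 (k = 2332 + (16 - 21*(-15/14)) = 2332 + (16 + 45/2) = 2332 + 77/2 = 4741/2 ≈ 2370.5)
k - N(1, 5)*(-3)*m = 4741/2 - 5*(-3) = 4741/2 - (-15) = 4741/2 - 1*(-15) = 4741/2 + 15 = 4771/2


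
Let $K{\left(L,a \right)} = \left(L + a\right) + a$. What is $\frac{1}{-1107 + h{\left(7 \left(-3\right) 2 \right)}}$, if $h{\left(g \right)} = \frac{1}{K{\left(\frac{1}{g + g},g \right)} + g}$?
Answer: $- \frac{10585}{11717679} \approx -0.00090334$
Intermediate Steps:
$K{\left(L,a \right)} = L + 2 a$
$h{\left(g \right)} = \frac{1}{\frac{1}{2 g} + 3 g}$ ($h{\left(g \right)} = \frac{1}{\left(\frac{1}{g + g} + 2 g\right) + g} = \frac{1}{\left(\frac{1}{2 g} + 2 g\right) + g} = \frac{1}{\frac{1}{2 g} + 3 g}$)
$\frac{1}{-1107 + h{\left(7 \left(-3\right) 2 \right)}} = \frac{1}{-1107 + \frac{2 \cdot 7 \left(-3\right) 2}{1 + 6 \left(7 \left(-3\right) 2\right)^{2}}} = \frac{1}{-1107 + \frac{2 \left(\left(-21\right) 2\right)}{1 + 6 \left(\left(-21\right) 2\right)^{2}}} = \frac{1}{-1107 + 2 \left(-42\right) \frac{1}{1 + 6 \left(-42\right)^{2}}} = \frac{1}{-1107 + 2 \left(-42\right) \frac{1}{1 + 6 \cdot 1764}} = \frac{1}{-1107 + 2 \left(-42\right) \frac{1}{1 + 10584}} = \frac{1}{-1107 + 2 \left(-42\right) \frac{1}{10585}} = \frac{1}{-1107 - \frac{84}{10585}} = \frac{1}{- \frac{11717679}{10585}} = - \frac{10585}{11717679}$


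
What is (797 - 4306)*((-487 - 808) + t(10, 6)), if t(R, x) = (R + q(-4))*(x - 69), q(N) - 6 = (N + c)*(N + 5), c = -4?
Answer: 6312691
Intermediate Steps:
q(N) = 6 + (-4 + N)*(5 + N) (q(N) = 6 + (N - 4)*(N + 5) = 6 + (-4 + N)*(5 + N))
t(R, x) = (-69 + x)*(-2 + R) (t(R, x) = (R + (-14 - 4 + (-4)²))*(x - 69) = (R + (-14 - 4 + 16))*(-69 + x) = (R - 2)*(-69 + x) = (-2 + R)*(-69 + x) = (-69 + x)*(-2 + R))
(797 - 4306)*((-487 - 808) + t(10, 6)) = (797 - 4306)*((-487 - 808) + (138 - 69*10 - 2*6 + 10*6)) = -3509*(-1295 + (138 - 690 - 12 + 60)) = -3509*(-1295 - 504) = -3509*(-1799) = 6312691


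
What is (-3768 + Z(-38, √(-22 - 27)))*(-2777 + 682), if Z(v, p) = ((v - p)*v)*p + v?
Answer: 11874460 - 21176260*I ≈ 1.1874e+7 - 2.1176e+7*I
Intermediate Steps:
Z(v, p) = v + p*v*(v - p) (Z(v, p) = (v*(v - p))*p + v = p*v*(v - p) + v = v + p*v*(v - p))
(-3768 + Z(-38, √(-22 - 27)))*(-2777 + 682) = (-3768 - 38*(1 - (√(-22 - 27))² + √(-22 - 27)*(-38)))*(-2777 + 682) = (-3768 - 38*(1 - (√(-49))² + √(-49)*(-38)))*(-2095) = (-3768 - 38*(1 - (7*I)² + (7*I)*(-38)))*(-2095) = (-3768 - 38*(1 - 1*(-49) - 266*I))*(-2095) = (-3768 - 38*(1 + 49 - 266*I))*(-2095) = (-3768 - 38*(50 - 266*I))*(-2095) = (-3768 + (-1900 + 10108*I))*(-2095) = (-5668 + 10108*I)*(-2095) = 11874460 - 21176260*I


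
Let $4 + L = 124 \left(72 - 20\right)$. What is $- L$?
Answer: $-6444$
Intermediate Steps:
$L = 6444$ ($L = -4 + 124 \left(72 - 20\right) = -4 + 124 \cdot 52 = -4 + 6448 = 6444$)
$- L = \left(-1\right) 6444 = -6444$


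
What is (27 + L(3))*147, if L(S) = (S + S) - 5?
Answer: 4116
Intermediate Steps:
L(S) = -5 + 2*S (L(S) = 2*S - 5 = -5 + 2*S)
(27 + L(3))*147 = (27 + (-5 + 2*3))*147 = (27 + (-5 + 6))*147 = (27 + 1)*147 = 28*147 = 4116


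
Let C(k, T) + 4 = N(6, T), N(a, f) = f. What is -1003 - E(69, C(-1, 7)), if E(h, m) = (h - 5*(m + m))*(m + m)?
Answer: -1237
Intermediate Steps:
C(k, T) = -4 + T
E(h, m) = 2*m*(h - 10*m) (E(h, m) = (h - 10*m)*(2*m) = 2*m*(h - 10*m))
-1003 - E(69, C(-1, 7)) = -1003 - 2*(-4 + 7)*(69 - 10*(-4 + 7)) = -1003 - 2*3*(69 - 10*3) = -1003 - 2*3*(69 - 30) = -1003 - 2*3*39 = -1003 - 1*234 = -1003 - 234 = -1237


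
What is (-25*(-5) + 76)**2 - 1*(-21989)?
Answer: 62390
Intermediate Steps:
(-25*(-5) + 76)**2 - 1*(-21989) = (125 + 76)**2 + 21989 = 201**2 + 21989 = 40401 + 21989 = 62390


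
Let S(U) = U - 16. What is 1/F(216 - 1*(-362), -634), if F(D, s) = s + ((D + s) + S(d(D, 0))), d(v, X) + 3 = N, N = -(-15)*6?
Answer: -1/619 ≈ -0.0016155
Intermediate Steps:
N = 90 (N = -3*(-30) = 90)
d(v, X) = 87 (d(v, X) = -3 + 90 = 87)
S(U) = -16 + U
F(D, s) = 71 + D + 2*s (F(D, s) = s + ((D + s) + (-16 + 87)) = s + ((D + s) + 71) = s + (71 + D + s) = 71 + D + 2*s)
1/F(216 - 1*(-362), -634) = 1/(71 + (216 - 1*(-362)) + 2*(-634)) = 1/(71 + (216 + 362) - 1268) = 1/(71 + 578 - 1268) = 1/(-619) = -1/619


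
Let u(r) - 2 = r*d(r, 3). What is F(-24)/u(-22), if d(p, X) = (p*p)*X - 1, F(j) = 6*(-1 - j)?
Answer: -23/5320 ≈ -0.0043233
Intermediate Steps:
F(j) = -6 - 6*j
d(p, X) = -1 + X*p² (d(p, X) = p²*X - 1 = X*p² - 1 = -1 + X*p²)
u(r) = 2 + r*(-1 + 3*r²)
F(-24)/u(-22) = (-6 - 6*(-24))/(2 - 1*(-22) + 3*(-22)³) = (-6 + 144)/(2 + 22 + 3*(-10648)) = 138/(2 + 22 - 31944) = 138/(-31920) = 138*(-1/31920) = -23/5320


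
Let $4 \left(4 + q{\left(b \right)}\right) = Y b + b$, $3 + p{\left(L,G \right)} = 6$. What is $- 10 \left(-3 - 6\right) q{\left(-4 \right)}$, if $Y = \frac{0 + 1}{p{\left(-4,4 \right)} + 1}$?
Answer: $- \frac{945}{2} \approx -472.5$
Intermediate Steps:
$p{\left(L,G \right)} = 3$ ($p{\left(L,G \right)} = -3 + 6 = 3$)
$Y = \frac{1}{4}$ ($Y = \frac{0 + 1}{3 + 1} = 1 \cdot \frac{1}{4} = \frac{1}{4} \approx 0.25$)
$q{\left(b \right)} = -4 + \frac{5 b}{16}$ ($q{\left(b \right)} = -4 + \frac{\frac{b}{4} + b}{4} = -4 + \frac{\frac{5}{4} b}{4} = -4 + \frac{5 b}{16}$)
$- 10 \left(-3 - 6\right) q{\left(-4 \right)} = - 10 \left(-3 - 6\right) \left(-4 + \frac{5}{16} \left(-4\right)\right) = \left(-10\right) \left(-9\right) \left(-4 - \frac{5}{4}\right) = 90 \left(- \frac{21}{4}\right) = - \frac{945}{2}$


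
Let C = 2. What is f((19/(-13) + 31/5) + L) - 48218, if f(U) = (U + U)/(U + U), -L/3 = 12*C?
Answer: -48217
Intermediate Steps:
L = -72 (L = -36*2 = -3*24 = -72)
f(U) = 1 (f(U) = (2*U)/((2*U)) = (2*U)*(1/(2*U)) = 1)
f((19/(-13) + 31/5) + L) - 48218 = 1 - 48218 = -48217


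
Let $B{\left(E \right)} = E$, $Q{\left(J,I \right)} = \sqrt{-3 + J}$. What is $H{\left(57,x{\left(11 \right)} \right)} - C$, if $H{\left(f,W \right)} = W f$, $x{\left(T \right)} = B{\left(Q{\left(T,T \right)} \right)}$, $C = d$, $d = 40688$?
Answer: $-40688 + 114 \sqrt{2} \approx -40527.0$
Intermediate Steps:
$C = 40688$
$x{\left(T \right)} = \sqrt{-3 + T}$
$H{\left(57,x{\left(11 \right)} \right)} - C = \sqrt{-3 + 11} \cdot 57 - 40688 = \sqrt{8} \cdot 57 - 40688 = 2 \sqrt{2} \cdot 57 - 40688 = 114 \sqrt{2} - 40688 = -40688 + 114 \sqrt{2}$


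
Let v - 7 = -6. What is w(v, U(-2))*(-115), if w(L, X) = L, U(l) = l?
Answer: -115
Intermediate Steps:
v = 1 (v = 7 - 6 = 1)
w(v, U(-2))*(-115) = 1*(-115) = -115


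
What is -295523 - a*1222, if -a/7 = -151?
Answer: -1587177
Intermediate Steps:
a = 1057 (a = -7*(-151) = 1057)
-295523 - a*1222 = -295523 - 1057*1222 = -295523 - 1*1291654 = -295523 - 1291654 = -1587177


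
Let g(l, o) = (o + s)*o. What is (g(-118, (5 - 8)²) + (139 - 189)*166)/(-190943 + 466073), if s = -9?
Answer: -830/27513 ≈ -0.030168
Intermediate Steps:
g(l, o) = o*(-9 + o) (g(l, o) = (o - 9)*o = (-9 + o)*o = o*(-9 + o))
(g(-118, (5 - 8)²) + (139 - 189)*166)/(-190943 + 466073) = ((5 - 8)²*(-9 + (5 - 8)²) + (139 - 189)*166)/(-190943 + 466073) = ((-3)²*(-9 + (-3)²) - 50*166)/275130 = (9*(-9 + 9) - 8300)*(1/275130) = (9*0 - 8300)*(1/275130) = (0 - 8300)*(1/275130) = -8300*1/275130 = -830/27513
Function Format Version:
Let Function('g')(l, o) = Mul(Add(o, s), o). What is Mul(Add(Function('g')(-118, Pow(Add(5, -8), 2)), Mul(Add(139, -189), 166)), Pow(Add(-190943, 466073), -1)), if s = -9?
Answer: Rational(-830, 27513) ≈ -0.030168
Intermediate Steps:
Function('g')(l, o) = Mul(o, Add(-9, o)) (Function('g')(l, o) = Mul(Add(o, -9), o) = Mul(Add(-9, o), o) = Mul(o, Add(-9, o)))
Mul(Add(Function('g')(-118, Pow(Add(5, -8), 2)), Mul(Add(139, -189), 166)), Pow(Add(-190943, 466073), -1)) = Mul(Add(Mul(Pow(Add(5, -8), 2), Add(-9, Pow(Add(5, -8), 2))), Mul(Add(139, -189), 166)), Pow(Add(-190943, 466073), -1)) = Mul(Add(Mul(Pow(-3, 2), Add(-9, Pow(-3, 2))), Mul(-50, 166)), Pow(275130, -1)) = Mul(Add(Mul(9, Add(-9, 9)), -8300), Rational(1, 275130)) = Mul(Add(Mul(9, 0), -8300), Rational(1, 275130)) = Mul(Add(0, -8300), Rational(1, 275130)) = Mul(-8300, Rational(1, 275130)) = Rational(-830, 27513)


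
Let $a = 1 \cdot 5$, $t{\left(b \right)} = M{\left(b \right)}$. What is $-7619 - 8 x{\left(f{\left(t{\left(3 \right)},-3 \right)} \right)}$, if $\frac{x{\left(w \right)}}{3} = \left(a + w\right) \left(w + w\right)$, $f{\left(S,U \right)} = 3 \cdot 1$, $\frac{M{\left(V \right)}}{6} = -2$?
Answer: $-8771$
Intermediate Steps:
$M{\left(V \right)} = -12$ ($M{\left(V \right)} = 6 \left(-2\right) = -12$)
$t{\left(b \right)} = -12$
$f{\left(S,U \right)} = 3$
$a = 5$
$x{\left(w \right)} = 6 w \left(5 + w\right)$ ($x{\left(w \right)} = 3 \left(5 + w\right) \left(w + w\right) = 3 \left(5 + w\right) 2 w = 3 \cdot 2 w \left(5 + w\right) = 6 w \left(5 + w\right)$)
$-7619 - 8 x{\left(f{\left(t{\left(3 \right)},-3 \right)} \right)} = -7619 - 8 \cdot 6 \cdot 3 \left(5 + 3\right) = -7619 - 8 \cdot 6 \cdot 3 \cdot 8 = -7619 - 8 \cdot 144 = -7619 - 1152 = -8771$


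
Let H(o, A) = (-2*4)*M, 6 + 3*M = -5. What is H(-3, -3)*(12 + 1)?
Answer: 1144/3 ≈ 381.33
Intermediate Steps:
M = -11/3 (M = -2 + (⅓)*(-5) = -2 - 5/3 = -11/3 ≈ -3.6667)
H(o, A) = 88/3 (H(o, A) = -2*4*(-11/3) = -8*(-11/3) = 88/3)
H(-3, -3)*(12 + 1) = 88*(12 + 1)/3 = (88/3)*13 = 1144/3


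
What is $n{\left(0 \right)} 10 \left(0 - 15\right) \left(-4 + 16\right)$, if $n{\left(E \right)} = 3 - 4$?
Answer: $1800$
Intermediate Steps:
$n{\left(E \right)} = -1$
$n{\left(0 \right)} 10 \left(0 - 15\right) \left(-4 + 16\right) = \left(-1\right) 10 \left(0 - 15\right) \left(-4 + 16\right) = - 10 \left(\left(-15\right) 12\right) = \left(-10\right) \left(-180\right) = 1800$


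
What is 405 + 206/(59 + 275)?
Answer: 67738/167 ≈ 405.62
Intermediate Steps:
405 + 206/(59 + 275) = 405 + 206/334 = 405 + (1/334)*206 = 405 + 103/167 = 67738/167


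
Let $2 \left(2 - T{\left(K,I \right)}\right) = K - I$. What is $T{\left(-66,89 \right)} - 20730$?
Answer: $- \frac{41301}{2} \approx -20651.0$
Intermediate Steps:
$T{\left(K,I \right)} = 2 + \frac{I}{2} - \frac{K}{2}$ ($T{\left(K,I \right)} = 2 - \frac{K - I}{2} = 2 + \left(\frac{I}{2} - \frac{K}{2}\right) = 2 + \frac{I}{2} - \frac{K}{2}$)
$T{\left(-66,89 \right)} - 20730 = \left(2 + \frac{1}{2} \cdot 89 - -33\right) - 20730 = \left(2 + \frac{89}{2} + 33\right) - 20730 = \frac{159}{2} - 20730 = - \frac{41301}{2}$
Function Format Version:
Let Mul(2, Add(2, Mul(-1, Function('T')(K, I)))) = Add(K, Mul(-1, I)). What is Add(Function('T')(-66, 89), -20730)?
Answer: Rational(-41301, 2) ≈ -20651.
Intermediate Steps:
Function('T')(K, I) = Add(2, Mul(Rational(1, 2), I), Mul(Rational(-1, 2), K)) (Function('T')(K, I) = Add(2, Mul(Rational(-1, 2), Add(K, Mul(-1, I)))) = Add(2, Add(Mul(Rational(1, 2), I), Mul(Rational(-1, 2), K))) = Add(2, Mul(Rational(1, 2), I), Mul(Rational(-1, 2), K)))
Add(Function('T')(-66, 89), -20730) = Add(Add(2, Mul(Rational(1, 2), 89), Mul(Rational(-1, 2), -66)), -20730) = Add(Add(2, Rational(89, 2), 33), -20730) = Add(Rational(159, 2), -20730) = Rational(-41301, 2)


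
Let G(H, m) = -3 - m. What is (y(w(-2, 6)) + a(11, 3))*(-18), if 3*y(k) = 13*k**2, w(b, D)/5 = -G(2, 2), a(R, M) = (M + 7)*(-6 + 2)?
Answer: -48030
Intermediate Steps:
a(R, M) = -28 - 4*M (a(R, M) = (7 + M)*(-4) = -28 - 4*M)
w(b, D) = 25 (w(b, D) = 5*(-(-3 - 1*2)) = 5*(-(-3 - 2)) = 5*(-1*(-5)) = 5*5 = 25)
y(k) = 13*k**2/3 (y(k) = (13*k**2)/3 = 13*k**2/3)
(y(w(-2, 6)) + a(11, 3))*(-18) = ((13/3)*25**2 + (-28 - 4*3))*(-18) = ((13/3)*625 + (-28 - 12))*(-18) = (8125/3 - 40)*(-18) = (8005/3)*(-18) = -48030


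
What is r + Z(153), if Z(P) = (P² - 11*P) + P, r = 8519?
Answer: 30398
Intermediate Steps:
Z(P) = P² - 10*P
r + Z(153) = 8519 + 153*(-10 + 153) = 8519 + 153*143 = 8519 + 21879 = 30398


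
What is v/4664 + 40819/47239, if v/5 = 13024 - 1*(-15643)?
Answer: 6961381881/220322696 ≈ 31.596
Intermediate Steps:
v = 143335 (v = 5*(13024 - 1*(-15643)) = 5*(13024 + 15643) = 5*28667 = 143335)
v/4664 + 40819/47239 = 143335/4664 + 40819/47239 = 6961381881/220322696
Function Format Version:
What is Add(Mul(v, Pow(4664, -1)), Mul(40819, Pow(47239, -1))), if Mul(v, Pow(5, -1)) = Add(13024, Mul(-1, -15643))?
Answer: Rational(6961381881, 220322696) ≈ 31.596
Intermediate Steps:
v = 143335 (v = Mul(5, Add(13024, Mul(-1, -15643))) = Mul(5, Add(13024, 15643)) = Mul(5, 28667) = 143335)
Add(Mul(v, Pow(4664, -1)), Mul(40819, Pow(47239, -1))) = Add(Mul(143335, Pow(4664, -1)), Mul(40819, Pow(47239, -1))) = Add(Mul(143335, Rational(1, 4664)), Mul(40819, Rational(1, 47239))) = Add(Rational(143335, 4664), Rational(40819, 47239)) = Rational(6961381881, 220322696)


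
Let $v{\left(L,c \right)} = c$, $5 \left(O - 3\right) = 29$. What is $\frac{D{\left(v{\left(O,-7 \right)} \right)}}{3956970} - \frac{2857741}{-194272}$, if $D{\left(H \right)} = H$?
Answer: $\frac{5653997022433}{384364237920} \approx 14.71$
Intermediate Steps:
$O = \frac{44}{5}$ ($O = 3 + \frac{1}{5} \cdot 29 = 3 + \frac{29}{5} = \frac{44}{5} \approx 8.8$)
$\frac{D{\left(v{\left(O,-7 \right)} \right)}}{3956970} - \frac{2857741}{-194272} = - \frac{7}{3956970} - \frac{2857741}{-194272} = \left(-7\right) \frac{1}{3956970} - - \frac{2857741}{194272} = - \frac{7}{3956970} + \frac{2857741}{194272} = \frac{5653997022433}{384364237920}$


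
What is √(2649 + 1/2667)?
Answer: 2*√4710511407/2667 ≈ 51.468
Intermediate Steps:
√(2649 + 1/2667) = √(7064884/2667) = 2*√4710511407/2667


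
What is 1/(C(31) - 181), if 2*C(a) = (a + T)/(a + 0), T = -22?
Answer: -62/11213 ≈ -0.0055293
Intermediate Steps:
C(a) = (-22 + a)/(2*a) (C(a) = ((a - 22)/(a + 0))/2 = ((-22 + a)/a)/2 = (-22 + a)/(2*a))
1/(C(31) - 181) = 1/((½)*(-22 + 31)/31 - 181) = 1/((½)*(1/31)*9 - 181) = 1/(9/62 - 181) = 1/(-11213/62) = -62/11213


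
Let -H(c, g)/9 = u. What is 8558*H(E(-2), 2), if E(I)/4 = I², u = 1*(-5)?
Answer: 385110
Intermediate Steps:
u = -5
E(I) = 4*I²
H(c, g) = 45 (H(c, g) = -9*(-5) = 45)
8558*H(E(-2), 2) = 8558*45 = 385110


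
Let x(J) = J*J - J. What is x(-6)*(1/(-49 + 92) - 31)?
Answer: -55944/43 ≈ -1301.0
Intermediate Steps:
x(J) = J**2 - J
x(-6)*(1/(-49 + 92) - 31) = (-6*(-1 - 6))*(1/(-49 + 92) - 31) = (-6*(-7))*(1/43 - 31) = 42*(1/43 - 31) = 42*(-1332/43) = -55944/43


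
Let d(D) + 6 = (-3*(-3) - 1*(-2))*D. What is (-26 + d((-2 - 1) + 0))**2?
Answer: 4225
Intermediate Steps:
d(D) = -6 + 11*D (d(D) = -6 + (-3*(-3) - 1*(-2))*D = -6 + (9 + 2)*D = -6 + 11*D)
(-26 + d((-2 - 1) + 0))**2 = (-26 + (-6 + 11*((-2 - 1) + 0)))**2 = (-26 + (-6 + 11*(-3 + 0)))**2 = (-26 + (-6 + 11*(-3)))**2 = (-26 + (-6 - 33))**2 = (-26 - 39)**2 = (-65)**2 = 4225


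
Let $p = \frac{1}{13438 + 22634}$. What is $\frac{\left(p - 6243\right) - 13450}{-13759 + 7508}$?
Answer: $\frac{710365895}{225486072} \approx 3.1504$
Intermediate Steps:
$p = \frac{1}{36072} \approx 2.7722 \cdot 10^{-5}$
$\frac{\left(p - 6243\right) - 13450}{-13759 + 7508} = \frac{\left(\frac{1}{36072} - 6243\right) - 13450}{-13759 + 7508} = \frac{- \frac{225197495}{36072} - 13450}{-6251} = \left(- \frac{710365895}{36072}\right) \left(- \frac{1}{6251}\right) = \frac{710365895}{225486072}$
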